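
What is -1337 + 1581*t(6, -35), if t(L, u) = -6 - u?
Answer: 44512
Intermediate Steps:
-1337 + 1581*t(6, -35) = -1337 + 1581*(-6 - 1*(-35)) = -1337 + 1581*(-6 + 35) = -1337 + 1581*29 = -1337 + 45849 = 44512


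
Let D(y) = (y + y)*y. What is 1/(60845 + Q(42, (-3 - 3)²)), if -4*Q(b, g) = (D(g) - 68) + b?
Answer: 2/120407 ≈ 1.6610e-5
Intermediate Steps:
D(y) = 2*y² (D(y) = (2*y)*y = 2*y²)
Q(b, g) = 17 - g²/2 - b/4 (Q(b, g) = -((2*g² - 68) + b)/4 = -((-68 + 2*g²) + b)/4 = -(-68 + b + 2*g²)/4 = 17 - g²/2 - b/4)
1/(60845 + Q(42, (-3 - 3)²)) = 1/(60845 + (17 - (-3 - 3)⁴/2 - ¼*42)) = 1/(60845 + (17 - ((-6)²)²/2 - 21/2)) = 1/(60845 + (17 - ½*36² - 21/2)) = 1/(60845 + (17 - ½*1296 - 21/2)) = 1/(60845 + (17 - 648 - 21/2)) = 1/(60845 - 1283/2) = 1/(120407/2) = 2/120407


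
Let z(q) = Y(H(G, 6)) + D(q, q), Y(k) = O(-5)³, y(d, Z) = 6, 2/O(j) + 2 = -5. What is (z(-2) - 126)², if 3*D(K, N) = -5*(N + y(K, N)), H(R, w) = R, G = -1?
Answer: 18642625444/1058841 ≈ 17607.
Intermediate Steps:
O(j) = -2/7 (O(j) = 2/(-2 - 5) = 2/(-7) = 2*(-⅐) = -2/7)
Y(k) = -8/343 (Y(k) = (-2/7)³ = -8/343)
D(K, N) = -10 - 5*N/3 (D(K, N) = (-5*(N + 6))/3 = (-5*(6 + N))/3 = (-30 - 5*N)/3 = -10 - 5*N/3)
z(q) = -3438/343 - 5*q/3 (z(q) = -8/343 + (-10 - 5*q/3) = -3438/343 - 5*q/3)
(z(-2) - 126)² = ((-3438/343 - 5/3*(-2)) - 126)² = ((-3438/343 + 10/3) - 126)² = (-6884/1029 - 126)² = (-136538/1029)² = 18642625444/1058841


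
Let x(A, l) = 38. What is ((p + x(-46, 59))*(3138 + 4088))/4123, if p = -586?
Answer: -3959848/4123 ≈ -960.43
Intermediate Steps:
((p + x(-46, 59))*(3138 + 4088))/4123 = ((-586 + 38)*(3138 + 4088))/4123 = -548*7226*(1/4123) = -3959848*1/4123 = -3959848/4123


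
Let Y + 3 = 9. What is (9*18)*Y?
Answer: 972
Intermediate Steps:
Y = 6 (Y = -3 + 9 = 6)
(9*18)*Y = (9*18)*6 = 162*6 = 972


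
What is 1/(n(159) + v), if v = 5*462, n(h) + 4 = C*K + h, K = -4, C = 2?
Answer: 1/2457 ≈ 0.00040700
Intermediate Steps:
n(h) = -12 + h (n(h) = -4 + (2*(-4) + h) = -4 + (-8 + h) = -12 + h)
v = 2310
1/(n(159) + v) = 1/((-12 + 159) + 2310) = 1/(147 + 2310) = 1/2457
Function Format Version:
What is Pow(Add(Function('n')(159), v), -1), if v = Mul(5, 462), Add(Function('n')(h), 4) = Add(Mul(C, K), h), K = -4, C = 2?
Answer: Rational(1, 2457) ≈ 0.00040700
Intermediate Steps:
Function('n')(h) = Add(-12, h) (Function('n')(h) = Add(-4, Add(Mul(2, -4), h)) = Add(-4, Add(-8, h)) = Add(-12, h))
v = 2310
Pow(Add(Function('n')(159), v), -1) = Pow(Add(Add(-12, 159), 2310), -1) = Pow(Add(147, 2310), -1) = Pow(2457, -1) = Rational(1, 2457)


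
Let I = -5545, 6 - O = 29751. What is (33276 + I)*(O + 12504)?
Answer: -478110171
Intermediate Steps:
O = -29745 (O = 6 - 1*29751 = 6 - 29751 = -29745)
(33276 + I)*(O + 12504) = (33276 - 5545)*(-29745 + 12504) = 27731*(-17241) = -478110171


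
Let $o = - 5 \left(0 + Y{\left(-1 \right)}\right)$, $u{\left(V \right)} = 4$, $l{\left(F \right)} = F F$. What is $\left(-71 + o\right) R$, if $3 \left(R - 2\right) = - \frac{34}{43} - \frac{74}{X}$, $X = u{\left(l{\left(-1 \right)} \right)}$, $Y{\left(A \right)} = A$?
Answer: $\frac{12573}{43} \approx 292.4$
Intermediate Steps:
$l{\left(F \right)} = F^{2}$
$X = 4$
$o = 5$ ($o = - 5 \left(0 - 1\right) = \left(-5\right) \left(-1\right) = 5$)
$R = - \frac{381}{86}$ ($R = 2 + \frac{- \frac{34}{43} - \frac{74}{4}}{3} = 2 + \frac{\left(-34\right) \frac{1}{43} - \frac{37}{2}}{3} = 2 + \frac{- \frac{34}{43} - \frac{37}{2}}{3} = 2 + \frac{1}{3} \left(- \frac{1659}{86}\right) = 2 - \frac{553}{86} = - \frac{381}{86} \approx -4.4302$)
$\left(-71 + o\right) R = \left(-71 + 5\right) \left(- \frac{381}{86}\right) = \left(-66\right) \left(- \frac{381}{86}\right) = \frac{12573}{43}$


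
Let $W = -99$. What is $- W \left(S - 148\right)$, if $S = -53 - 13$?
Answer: $-21186$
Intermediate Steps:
$S = -66$
$- W \left(S - 148\right) = - \left(-99\right) \left(-66 - 148\right) = - \left(-99\right) \left(-214\right) = \left(-1\right) 21186 = -21186$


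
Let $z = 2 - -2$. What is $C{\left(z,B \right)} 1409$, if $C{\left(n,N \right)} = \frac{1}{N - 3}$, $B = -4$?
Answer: $- \frac{1409}{7} \approx -201.29$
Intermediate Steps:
$z = 4$ ($z = 2 + 2 = 4$)
$C{\left(n,N \right)} = \frac{1}{-3 + N}$
$C{\left(z,B \right)} 1409 = \frac{1}{-3 - 4} \cdot 1409 = \frac{1}{-7} \cdot 1409 = \left(- \frac{1}{7}\right) 1409 = - \frac{1409}{7}$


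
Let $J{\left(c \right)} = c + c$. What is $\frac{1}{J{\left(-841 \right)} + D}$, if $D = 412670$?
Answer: $\frac{1}{410988} \approx 2.4332 \cdot 10^{-6}$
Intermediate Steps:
$J{\left(c \right)} = 2 c$
$\frac{1}{J{\left(-841 \right)} + D} = \frac{1}{2 \left(-841\right) + 412670} = \frac{1}{-1682 + 412670} = \frac{1}{410988}$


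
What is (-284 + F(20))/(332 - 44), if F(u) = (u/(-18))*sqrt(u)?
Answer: -71/72 - 5*sqrt(5)/648 ≈ -1.0034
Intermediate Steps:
F(u) = -u**(3/2)/18 (F(u) = (u*(-1/18))*sqrt(u) = (-u/18)*sqrt(u) = -u**(3/2)/18)
(-284 + F(20))/(332 - 44) = (-284 - 20*sqrt(5)/9)/(332 - 44) = (-284 - 20*sqrt(5)/9)/288 = (-284 - 20*sqrt(5)/9)*(1/288) = -71/72 - 5*sqrt(5)/648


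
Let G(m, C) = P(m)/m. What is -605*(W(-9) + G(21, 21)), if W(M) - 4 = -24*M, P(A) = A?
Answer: -133705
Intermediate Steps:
G(m, C) = 1 (G(m, C) = m/m = 1)
W(M) = 4 - 24*M
-605*(W(-9) + G(21, 21)) = -605*((4 - 24*(-9)) + 1) = -605*((4 + 216) + 1) = -605*(220 + 1) = -605*221 = -133705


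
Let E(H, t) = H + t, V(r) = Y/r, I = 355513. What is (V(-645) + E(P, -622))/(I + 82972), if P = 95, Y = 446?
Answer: -340361/282822825 ≈ -0.0012034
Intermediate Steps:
V(r) = 446/r
(V(-645) + E(P, -622))/(I + 82972) = (446/(-645) + (95 - 622))/(355513 + 82972) = (446*(-1/645) - 527)/438485 = (-446/645 - 527)*(1/438485) = -340361/645*1/438485 = -340361/282822825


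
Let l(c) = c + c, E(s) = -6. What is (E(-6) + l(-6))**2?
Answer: 324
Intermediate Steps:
l(c) = 2*c
(E(-6) + l(-6))**2 = (-6 + 2*(-6))**2 = (-6 - 12)**2 = (-18)**2 = 324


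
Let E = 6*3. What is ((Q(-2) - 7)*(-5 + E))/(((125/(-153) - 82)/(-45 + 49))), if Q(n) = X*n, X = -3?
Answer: 7956/12671 ≈ 0.62789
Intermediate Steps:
E = 18
Q(n) = -3*n
((Q(-2) - 7)*(-5 + E))/(((125/(-153) - 82)/(-45 + 49))) = ((-3*(-2) - 7)*(-5 + 18))/(((125/(-153) - 82)/(-45 + 49))) = ((6 - 7)*13)/(((125*(-1/153) - 82)/4)) = (-1*13)/(((-125/153 - 82)*(1/4))) = -13/((-12671/153*1/4)) = -13/(-12671/612) = -13*(-612/12671) = 7956/12671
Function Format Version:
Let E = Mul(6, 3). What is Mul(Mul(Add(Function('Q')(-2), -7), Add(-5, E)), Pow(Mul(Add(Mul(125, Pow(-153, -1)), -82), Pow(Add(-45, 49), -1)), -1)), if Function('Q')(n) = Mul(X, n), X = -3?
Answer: Rational(7956, 12671) ≈ 0.62789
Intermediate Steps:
E = 18
Function('Q')(n) = Mul(-3, n)
Mul(Mul(Add(Function('Q')(-2), -7), Add(-5, E)), Pow(Mul(Add(Mul(125, Pow(-153, -1)), -82), Pow(Add(-45, 49), -1)), -1)) = Mul(Mul(Add(Mul(-3, -2), -7), Add(-5, 18)), Pow(Mul(Add(Mul(125, Pow(-153, -1)), -82), Pow(Add(-45, 49), -1)), -1)) = Mul(Mul(Add(6, -7), 13), Pow(Mul(Add(Mul(125, Rational(-1, 153)), -82), Pow(4, -1)), -1)) = Mul(Mul(-1, 13), Pow(Mul(Add(Rational(-125, 153), -82), Rational(1, 4)), -1)) = Mul(-13, Pow(Mul(Rational(-12671, 153), Rational(1, 4)), -1)) = Mul(-13, Pow(Rational(-12671, 612), -1)) = Mul(-13, Rational(-612, 12671)) = Rational(7956, 12671)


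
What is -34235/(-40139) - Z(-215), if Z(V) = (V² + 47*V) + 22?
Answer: -35382183/979 ≈ -36141.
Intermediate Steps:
Z(V) = 22 + V² + 47*V
-34235/(-40139) - Z(-215) = -34235/(-40139) - (22 + (-215)² + 47*(-215)) = -34235*(-1/40139) - (22 + 46225 - 10105) = 835/979 - 1*36142 = 835/979 - 36142 = -35382183/979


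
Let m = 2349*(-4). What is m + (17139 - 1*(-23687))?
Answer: 31430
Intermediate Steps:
m = -9396
m + (17139 - 1*(-23687)) = -9396 + (17139 - 1*(-23687)) = -9396 + (17139 + 23687) = -9396 + 40826 = 31430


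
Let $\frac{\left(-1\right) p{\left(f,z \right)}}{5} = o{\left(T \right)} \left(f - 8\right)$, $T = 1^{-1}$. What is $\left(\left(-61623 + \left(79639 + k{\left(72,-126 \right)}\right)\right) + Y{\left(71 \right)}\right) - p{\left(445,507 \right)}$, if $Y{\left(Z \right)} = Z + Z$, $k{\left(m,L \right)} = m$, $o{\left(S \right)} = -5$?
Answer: $7305$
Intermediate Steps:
$T = 1$
$Y{\left(Z \right)} = 2 Z$
$p{\left(f,z \right)} = -200 + 25 f$ ($p{\left(f,z \right)} = - 5 \left(- 5 \left(f - 8\right)\right) = - 5 \left(- 5 \left(-8 + f\right)\right) = - 5 \left(40 - 5 f\right) = -200 + 25 f$)
$\left(\left(-61623 + \left(79639 + k{\left(72,-126 \right)}\right)\right) + Y{\left(71 \right)}\right) - p{\left(445,507 \right)} = \left(\left(-61623 + \left(79639 + 72\right)\right) + 2 \cdot 71\right) - \left(-200 + 25 \cdot 445\right) = \left(\left(-61623 + 79711\right) + 142\right) - \left(-200 + 11125\right) = \left(18088 + 142\right) - 10925 = 18230 - 10925 = 7305$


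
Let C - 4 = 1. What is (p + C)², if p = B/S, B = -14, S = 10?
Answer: 324/25 ≈ 12.960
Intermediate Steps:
p = -7/5 (p = -14/10 = -14*⅒ = -7/5 ≈ -1.4000)
C = 5 (C = 4 + 1 = 5)
(p + C)² = (-7/5 + 5)² = (18/5)² = 324/25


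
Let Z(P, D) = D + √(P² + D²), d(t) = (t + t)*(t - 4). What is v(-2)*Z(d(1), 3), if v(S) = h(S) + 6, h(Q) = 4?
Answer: 30 + 30*√5 ≈ 97.082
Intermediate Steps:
v(S) = 10 (v(S) = 4 + 6 = 10)
d(t) = 2*t*(-4 + t) (d(t) = (2*t)*(-4 + t) = 2*t*(-4 + t))
Z(P, D) = D + √(D² + P²)
v(-2)*Z(d(1), 3) = 10*(3 + √(3² + (2*1*(-4 + 1))²)) = 10*(3 + √(9 + (2*1*(-3))²)) = 10*(3 + √(9 + (-6)²)) = 10*(3 + √(9 + 36)) = 10*(3 + √45) = 10*(3 + 3*√5) = 30 + 30*√5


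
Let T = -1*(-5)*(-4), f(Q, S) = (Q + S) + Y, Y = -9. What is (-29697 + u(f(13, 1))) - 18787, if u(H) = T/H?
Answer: -48488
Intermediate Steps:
f(Q, S) = -9 + Q + S (f(Q, S) = (Q + S) - 9 = -9 + Q + S)
T = -20 (T = 5*(-4) = -20)
u(H) = -20/H
(-29697 + u(f(13, 1))) - 18787 = (-29697 - 20/(-9 + 13 + 1)) - 18787 = (-29697 - 20/5) - 18787 = (-29697 - 20*⅕) - 18787 = (-29697 - 4) - 18787 = -29701 - 18787 = -48488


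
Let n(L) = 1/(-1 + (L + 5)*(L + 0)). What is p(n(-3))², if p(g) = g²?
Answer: 1/2401 ≈ 0.00041649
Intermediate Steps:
n(L) = 1/(-1 + L*(5 + L)) (n(L) = 1/(-1 + (5 + L)*L) = 1/(-1 + L*(5 + L)))
p(n(-3))² = ((1/(-1 + (-3)² + 5*(-3)))²)² = ((1/(-1 + 9 - 15))²)² = ((1/(-7))²)² = ((-⅐)²)² = (1/49)² = 1/2401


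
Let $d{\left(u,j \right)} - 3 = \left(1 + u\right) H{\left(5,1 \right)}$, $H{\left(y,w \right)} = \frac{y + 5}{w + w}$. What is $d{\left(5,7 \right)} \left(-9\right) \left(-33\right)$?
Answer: $9801$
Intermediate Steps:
$H{\left(y,w \right)} = \frac{5 + y}{2 w}$
$d{\left(u,j \right)} = 8 + 5 u$ ($d{\left(u,j \right)} = 3 + \left(1 + u\right) \frac{5 + 5}{2 \cdot 1} = 3 + \left(1 + u\right) \frac{1}{2} \cdot 1 \cdot 10 = 3 + \left(1 + u\right) 5 = 3 + \left(5 + 5 u\right) = 8 + 5 u$)
$d{\left(5,7 \right)} \left(-9\right) \left(-33\right) = \left(8 + 5 \cdot 5\right) \left(-9\right) \left(-33\right) = \left(8 + 25\right) \left(-9\right) \left(-33\right) = 33 \left(-9\right) \left(-33\right) = \left(-297\right) \left(-33\right) = 9801$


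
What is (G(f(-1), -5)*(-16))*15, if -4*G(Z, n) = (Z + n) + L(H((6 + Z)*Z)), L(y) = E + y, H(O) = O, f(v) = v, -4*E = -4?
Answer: -600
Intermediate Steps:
E = 1 (E = -¼*(-4) = 1)
L(y) = 1 + y
G(Z, n) = -¼ - Z/4 - n/4 - Z*(6 + Z)/4 (G(Z, n) = -((Z + n) + (1 + (6 + Z)*Z))/4 = -((Z + n) + (1 + Z*(6 + Z)))/4 = -(1 + Z + n + Z*(6 + Z))/4 = -¼ - Z/4 - n/4 - Z*(6 + Z)/4)
(G(f(-1), -5)*(-16))*15 = ((-¼ - ¼*(-1) - ¼*(-5) - ¼*(-1)*(6 - 1))*(-16))*15 = ((-¼ + ¼ + 5/4 - ¼*(-1)*5)*(-16))*15 = ((-¼ + ¼ + 5/4 + 5/4)*(-16))*15 = ((5/2)*(-16))*15 = -40*15 = -600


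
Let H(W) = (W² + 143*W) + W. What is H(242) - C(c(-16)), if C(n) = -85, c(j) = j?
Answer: 93497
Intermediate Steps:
H(W) = W² + 144*W
H(242) - C(c(-16)) = 242*(144 + 242) - 1*(-85) = 242*386 + 85 = 93412 + 85 = 93497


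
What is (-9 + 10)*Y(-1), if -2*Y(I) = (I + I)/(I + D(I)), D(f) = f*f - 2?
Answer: -½ ≈ -0.50000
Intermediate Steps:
D(f) = -2 + f² (D(f) = f² - 2 = -2 + f²)
Y(I) = -I/(-2 + I + I²) (Y(I) = -(I + I)/(2*(I + (-2 + I²))) = -2*I/(2*(-2 + I + I²)) = -I/(-2 + I + I²))
(-9 + 10)*Y(-1) = (-9 + 10)*(-1*(-1)/(-2 - 1 + (-1)²)) = 1*(-1*(-1)/(-2 - 1 + 1)) = 1*(-1*(-1)/(-2)) = 1*(-1*(-1)*(-½)) = 1*(-½) = -½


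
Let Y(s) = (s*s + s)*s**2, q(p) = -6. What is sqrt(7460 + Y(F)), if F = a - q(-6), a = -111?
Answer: 2*sqrt(30100115) ≈ 10973.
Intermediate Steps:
F = -105 (F = -111 - 1*(-6) = -111 + 6 = -105)
Y(s) = s**2*(s + s**2) (Y(s) = (s**2 + s)*s**2 = (s + s**2)*s**2 = s**2*(s + s**2))
sqrt(7460 + Y(F)) = sqrt(7460 + (-105)**3*(1 - 105)) = sqrt(7460 - 1157625*(-104)) = sqrt(7460 + 120393000) = sqrt(120400460) = 2*sqrt(30100115)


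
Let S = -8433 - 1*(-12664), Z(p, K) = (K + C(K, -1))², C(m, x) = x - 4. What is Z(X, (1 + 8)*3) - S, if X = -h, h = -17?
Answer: -3747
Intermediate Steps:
C(m, x) = -4 + x
X = 17 (X = -1*(-17) = 17)
Z(p, K) = (-5 + K)² (Z(p, K) = (K + (-4 - 1))² = (K - 5)² = (-5 + K)²)
S = 4231 (S = -8433 + 12664 = 4231)
Z(X, (1 + 8)*3) - S = (-5 + (1 + 8)*3)² - 1*4231 = (-5 + 9*3)² - 4231 = (-5 + 27)² - 4231 = 22² - 4231 = 484 - 4231 = -3747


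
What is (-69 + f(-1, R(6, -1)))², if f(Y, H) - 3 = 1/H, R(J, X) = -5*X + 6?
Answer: 525625/121 ≈ 4344.0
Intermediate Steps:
R(J, X) = 6 - 5*X
f(Y, H) = 3 + 1/H
(-69 + f(-1, R(6, -1)))² = (-69 + (3 + 1/(6 - 5*(-1))))² = (-69 + (3 + 1/(6 + 5)))² = (-69 + (3 + 1/11))² = (-69 + 34/11)² = (-725/11)² = 525625/121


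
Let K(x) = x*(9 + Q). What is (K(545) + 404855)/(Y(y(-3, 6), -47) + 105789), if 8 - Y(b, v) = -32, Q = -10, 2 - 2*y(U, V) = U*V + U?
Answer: 404310/105829 ≈ 3.8204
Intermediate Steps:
y(U, V) = 1 - U/2 - U*V/2 (y(U, V) = 1 - (U*V + U)/2 = 1 - (U + U*V)/2 = 1 + (-U/2 - U*V/2) = 1 - U/2 - U*V/2)
Y(b, v) = 40 (Y(b, v) = 8 - 1*(-32) = 8 + 32 = 40)
K(x) = -x (K(x) = x*(9 - 10) = x*(-1) = -x)
(K(545) + 404855)/(Y(y(-3, 6), -47) + 105789) = (-1*545 + 404855)/(40 + 105789) = (-545 + 404855)/105829 = 404310*(1/105829) = 404310/105829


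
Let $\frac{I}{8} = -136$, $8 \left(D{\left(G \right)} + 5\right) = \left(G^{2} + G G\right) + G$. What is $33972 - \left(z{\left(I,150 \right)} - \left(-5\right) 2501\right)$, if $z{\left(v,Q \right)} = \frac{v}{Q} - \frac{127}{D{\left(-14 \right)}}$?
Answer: $\frac{272224261}{12675} \approx 21477.0$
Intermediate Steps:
$D{\left(G \right)} = -5 + \frac{G^{2}}{4} + \frac{G}{8}$ ($D{\left(G \right)} = -5 + \frac{\left(G^{2} + G G\right) + G}{8} = -5 + \frac{\left(G^{2} + G^{2}\right) + G}{8} = -5 + \frac{2 G^{2} + G}{8} = -5 + \frac{G + 2 G^{2}}{8} = -5 + \left(\frac{G^{2}}{4} + \frac{G}{8}\right) = -5 + \frac{G^{2}}{4} + \frac{G}{8}$)
$I = -1088$ ($I = 8 \left(-136\right) = -1088$)
$z{\left(v,Q \right)} = - \frac{508}{169} + \frac{v}{Q}$ ($z{\left(v,Q \right)} = \frac{v}{Q} - \frac{127}{-5 + \frac{\left(-14\right)^{2}}{4} + \frac{1}{8} \left(-14\right)} = \frac{v}{Q} - \frac{127}{-5 + \frac{1}{4} \cdot 196 - \frac{7}{4}} = \frac{v}{Q} - \frac{127}{-5 + 49 - \frac{7}{4}} = \frac{v}{Q} - \frac{127}{\frac{169}{4}} = \frac{v}{Q} - \frac{508}{169} = - \frac{508}{169} + \frac{v}{Q}$)
$33972 - \left(z{\left(I,150 \right)} - \left(-5\right) 2501\right) = 33972 - \left(\left(- \frac{508}{169} - \frac{1088}{150}\right) - \left(-5\right) 2501\right) = 33972 - \left(\left(- \frac{508}{169} - \frac{544}{75}\right) - -12505\right) = 33972 - \left(\left(- \frac{508}{169} - \frac{544}{75}\right) + 12505\right) = 33972 - \left(- \frac{130036}{12675} + 12505\right) = 33972 - \frac{158370839}{12675} = \frac{272224261}{12675}$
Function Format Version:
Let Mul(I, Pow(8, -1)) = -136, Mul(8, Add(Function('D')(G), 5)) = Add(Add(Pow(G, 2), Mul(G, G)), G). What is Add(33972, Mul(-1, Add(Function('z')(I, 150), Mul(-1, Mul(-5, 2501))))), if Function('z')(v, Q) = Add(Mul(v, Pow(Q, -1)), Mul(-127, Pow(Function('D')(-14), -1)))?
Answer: Rational(272224261, 12675) ≈ 21477.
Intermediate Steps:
Function('D')(G) = Add(-5, Mul(Rational(1, 4), Pow(G, 2)), Mul(Rational(1, 8), G)) (Function('D')(G) = Add(-5, Mul(Rational(1, 8), Add(Add(Pow(G, 2), Mul(G, G)), G))) = Add(-5, Mul(Rational(1, 8), Add(Add(Pow(G, 2), Pow(G, 2)), G))) = Add(-5, Mul(Rational(1, 8), Add(Mul(2, Pow(G, 2)), G))) = Add(-5, Mul(Rational(1, 8), Add(G, Mul(2, Pow(G, 2))))) = Add(-5, Add(Mul(Rational(1, 4), Pow(G, 2)), Mul(Rational(1, 8), G))) = Add(-5, Mul(Rational(1, 4), Pow(G, 2)), Mul(Rational(1, 8), G)))
I = -1088 (I = Mul(8, -136) = -1088)
Function('z')(v, Q) = Add(Rational(-508, 169), Mul(v, Pow(Q, -1))) (Function('z')(v, Q) = Add(Mul(v, Pow(Q, -1)), Mul(-127, Pow(Add(-5, Mul(Rational(1, 4), Pow(-14, 2)), Mul(Rational(1, 8), -14)), -1))) = Add(Mul(v, Pow(Q, -1)), Mul(-127, Pow(Add(-5, Mul(Rational(1, 4), 196), Rational(-7, 4)), -1))) = Add(Mul(v, Pow(Q, -1)), Mul(-127, Pow(Add(-5, 49, Rational(-7, 4)), -1))) = Add(Mul(v, Pow(Q, -1)), Mul(-127, Pow(Rational(169, 4), -1))) = Add(Mul(v, Pow(Q, -1)), Mul(-127, Rational(4, 169))) = Add(Mul(v, Pow(Q, -1)), Rational(-508, 169)) = Add(Rational(-508, 169), Mul(v, Pow(Q, -1))))
Add(33972, Mul(-1, Add(Function('z')(I, 150), Mul(-1, Mul(-5, 2501))))) = Add(33972, Mul(-1, Add(Add(Rational(-508, 169), Mul(-1088, Pow(150, -1))), Mul(-1, Mul(-5, 2501))))) = Add(33972, Mul(-1, Add(Add(Rational(-508, 169), Mul(-1088, Rational(1, 150))), Mul(-1, -12505)))) = Add(33972, Mul(-1, Add(Add(Rational(-508, 169), Rational(-544, 75)), 12505))) = Add(33972, Mul(-1, Add(Rational(-130036, 12675), 12505))) = Add(33972, Mul(-1, Rational(158370839, 12675))) = Add(33972, Rational(-158370839, 12675)) = Rational(272224261, 12675)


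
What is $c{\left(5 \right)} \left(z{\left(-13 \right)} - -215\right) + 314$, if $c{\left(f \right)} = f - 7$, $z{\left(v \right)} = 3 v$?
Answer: $-38$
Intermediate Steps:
$c{\left(f \right)} = -7 + f$
$c{\left(5 \right)} \left(z{\left(-13 \right)} - -215\right) + 314 = \left(-7 + 5\right) \left(3 \left(-13\right) - -215\right) + 314 = - 2 \left(-39 + 215\right) + 314 = \left(-2\right) 176 + 314 = -352 + 314 = -38$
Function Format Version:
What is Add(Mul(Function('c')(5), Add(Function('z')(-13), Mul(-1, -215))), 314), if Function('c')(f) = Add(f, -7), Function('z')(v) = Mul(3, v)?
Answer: -38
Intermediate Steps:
Function('c')(f) = Add(-7, f)
Add(Mul(Function('c')(5), Add(Function('z')(-13), Mul(-1, -215))), 314) = Add(Mul(Add(-7, 5), Add(Mul(3, -13), Mul(-1, -215))), 314) = Add(Mul(-2, Add(-39, 215)), 314) = Add(Mul(-2, 176), 314) = Add(-352, 314) = -38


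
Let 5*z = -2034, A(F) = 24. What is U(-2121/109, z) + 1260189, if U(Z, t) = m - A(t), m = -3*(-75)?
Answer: 1260390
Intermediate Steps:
z = -2034/5 (z = (⅕)*(-2034) = -2034/5 ≈ -406.80)
m = 225
U(Z, t) = 201 (U(Z, t) = 225 - 1*24 = 225 - 24 = 201)
U(-2121/109, z) + 1260189 = 201 + 1260189 = 1260390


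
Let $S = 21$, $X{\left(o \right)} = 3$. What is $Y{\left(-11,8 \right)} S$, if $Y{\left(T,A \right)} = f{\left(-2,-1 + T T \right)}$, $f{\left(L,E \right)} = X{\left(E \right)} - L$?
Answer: $105$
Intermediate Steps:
$f{\left(L,E \right)} = 3 - L$
$Y{\left(T,A \right)} = 5$ ($Y{\left(T,A \right)} = 3 - -2 = 3 + 2 = 5$)
$Y{\left(-11,8 \right)} S = 5 \cdot 21 = 105$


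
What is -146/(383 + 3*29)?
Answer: -73/235 ≈ -0.31064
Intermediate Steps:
-146/(383 + 3*29) = -146/(383 + 87) = -146/470 = -146*1/470 = -73/235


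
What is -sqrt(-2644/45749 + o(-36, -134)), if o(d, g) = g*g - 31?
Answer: -sqrt(37516384232569)/45749 ≈ -133.88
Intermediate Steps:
o(d, g) = -31 + g**2 (o(d, g) = g**2 - 31 = -31 + g**2)
-sqrt(-2644/45749 + o(-36, -134)) = -sqrt(-2644/45749 + (-31 + (-134)**2)) = -sqrt(-2644*1/45749 + (-31 + 17956)) = -sqrt(-2644/45749 + 17925) = -sqrt(820048181/45749) = -sqrt(37516384232569)/45749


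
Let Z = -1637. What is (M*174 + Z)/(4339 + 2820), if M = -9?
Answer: -3203/7159 ≈ -0.44741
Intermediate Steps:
(M*174 + Z)/(4339 + 2820) = (-9*174 - 1637)/(4339 + 2820) = (-1566 - 1637)/7159 = -3203*1/7159 = -3203/7159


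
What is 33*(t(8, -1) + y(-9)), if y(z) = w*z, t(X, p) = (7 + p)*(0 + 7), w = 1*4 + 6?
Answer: -1584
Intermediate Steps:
w = 10 (w = 4 + 6 = 10)
t(X, p) = 49 + 7*p (t(X, p) = (7 + p)*7 = 49 + 7*p)
y(z) = 10*z
33*(t(8, -1) + y(-9)) = 33*((49 + 7*(-1)) + 10*(-9)) = 33*((49 - 7) - 90) = 33*(42 - 90) = 33*(-48) = -1584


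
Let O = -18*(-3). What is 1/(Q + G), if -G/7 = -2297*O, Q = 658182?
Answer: 1/1526448 ≈ 6.5512e-7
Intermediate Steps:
O = 54
G = 868266 (G = -(-16079)*54 = -7*(-124038) = 868266)
1/(Q + G) = 1/(658182 + 868266) = 1/1526448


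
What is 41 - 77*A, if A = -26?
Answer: 2043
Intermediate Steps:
41 - 77*A = 41 - 77*(-26) = 41 + 2002 = 2043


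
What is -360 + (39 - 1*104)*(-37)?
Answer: 2045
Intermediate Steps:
-360 + (39 - 1*104)*(-37) = -360 + (39 - 104)*(-37) = -360 - 65*(-37) = -360 + 2405 = 2045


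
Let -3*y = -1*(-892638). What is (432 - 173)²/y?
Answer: -67081/297546 ≈ -0.22545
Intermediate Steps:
y = -297546 (y = -(-1)*(-892638)/3 = -⅓*892638 = -297546)
(432 - 173)²/y = (432 - 173)²/(-297546) = 259²*(-1/297546) = 67081*(-1/297546) = -67081/297546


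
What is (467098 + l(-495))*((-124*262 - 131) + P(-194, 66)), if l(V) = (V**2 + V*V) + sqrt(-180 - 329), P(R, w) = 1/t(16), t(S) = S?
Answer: -124884603161/4 - 521903*I*sqrt(509)/16 ≈ -3.1221e+10 - 7.3592e+5*I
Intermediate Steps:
P(R, w) = 1/16
l(V) = 2*V**2 + I*sqrt(509) (l(V) = (V**2 + V**2) + sqrt(-509) = 2*V**2 + I*sqrt(509))
(467098 + l(-495))*((-124*262 - 131) + P(-194, 66)) = (467098 + (2*(-495)**2 + I*sqrt(509)))*((-124*262 - 131) + 1/16) = (467098 + (2*245025 + I*sqrt(509)))*((-32488 - 131) + 1/16) = (467098 + (490050 + I*sqrt(509)))*(-32619 + 1/16) = (957148 + I*sqrt(509))*(-521903/16) = -124884603161/4 - 521903*I*sqrt(509)/16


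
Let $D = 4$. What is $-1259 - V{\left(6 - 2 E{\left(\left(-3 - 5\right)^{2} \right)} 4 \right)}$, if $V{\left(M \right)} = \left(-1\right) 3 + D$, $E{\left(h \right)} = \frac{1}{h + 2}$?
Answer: $-1260$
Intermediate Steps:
$E{\left(h \right)} = \frac{1}{2 + h}$
$V{\left(M \right)} = 1$ ($V{\left(M \right)} = \left(-1\right) 3 + 4 = -3 + 4 = 1$)
$-1259 - V{\left(6 - 2 E{\left(\left(-3 - 5\right)^{2} \right)} 4 \right)} = -1259 - 1 = -1260$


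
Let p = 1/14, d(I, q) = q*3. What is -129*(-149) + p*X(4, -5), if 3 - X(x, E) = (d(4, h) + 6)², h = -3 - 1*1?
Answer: 269061/14 ≈ 19219.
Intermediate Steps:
h = -4 (h = -3 - 1 = -4)
d(I, q) = 3*q
p = 1/14 ≈ 0.071429
X(x, E) = -33 (X(x, E) = 3 - (3*(-4) + 6)² = 3 - (-12 + 6)² = 3 - 1*(-6)² = 3 - 1*36 = 3 - 36 = -33)
-129*(-149) + p*X(4, -5) = -129*(-149) + (1/14)*(-33) = 19221 - 33/14 = 269061/14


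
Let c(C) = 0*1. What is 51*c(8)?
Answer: 0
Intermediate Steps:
c(C) = 0
51*c(8) = 51*0 = 0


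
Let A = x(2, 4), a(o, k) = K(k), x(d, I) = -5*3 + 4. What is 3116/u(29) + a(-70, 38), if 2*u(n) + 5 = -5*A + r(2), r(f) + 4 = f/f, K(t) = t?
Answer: 8018/47 ≈ 170.60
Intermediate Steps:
r(f) = -3 (r(f) = -4 + f/f = -4 + 1 = -3)
x(d, I) = -11 (x(d, I) = -15 + 4 = -11)
a(o, k) = k
A = -11
u(n) = 47/2 (u(n) = -5/2 + (-5*(-11) - 3)/2 = -5/2 + (55 - 3)/2 = -5/2 + (½)*52 = -5/2 + 26 = 47/2)
3116/u(29) + a(-70, 38) = 3116/(47/2) + 38 = 3116*(2/47) + 38 = 6232/47 + 38 = 8018/47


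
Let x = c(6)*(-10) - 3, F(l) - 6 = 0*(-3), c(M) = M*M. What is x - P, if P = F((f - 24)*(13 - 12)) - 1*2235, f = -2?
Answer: 1866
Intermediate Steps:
c(M) = M**2
F(l) = 6 (F(l) = 6 + 0*(-3) = 6 + 0 = 6)
x = -363 (x = 6**2*(-10) - 3 = 36*(-10) - 3 = -360 - 3 = -363)
P = -2229 (P = 6 - 1*2235 = 6 - 2235 = -2229)
x - P = -363 - 1*(-2229) = -363 + 2229 = 1866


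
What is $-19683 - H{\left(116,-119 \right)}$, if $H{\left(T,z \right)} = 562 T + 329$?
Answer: $-85204$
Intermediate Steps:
$H{\left(T,z \right)} = 329 + 562 T$
$-19683 - H{\left(116,-119 \right)} = -19683 - \left(329 + 562 \cdot 116\right) = -19683 - \left(329 + 65192\right) = -19683 - 65521 = -85204$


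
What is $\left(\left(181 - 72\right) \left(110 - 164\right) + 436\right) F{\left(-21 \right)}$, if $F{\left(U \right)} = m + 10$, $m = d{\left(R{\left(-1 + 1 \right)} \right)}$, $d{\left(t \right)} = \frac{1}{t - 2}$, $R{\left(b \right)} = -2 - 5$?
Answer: $- \frac{485050}{9} \approx -53894.0$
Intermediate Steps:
$R{\left(b \right)} = -7$
$d{\left(t \right)} = \frac{1}{-2 + t}$
$m = - \frac{1}{9}$ ($m = \frac{1}{-2 - 7} = \frac{1}{-9} = - \frac{1}{9} \approx -0.11111$)
$F{\left(U \right)} = \frac{89}{9}$ ($F{\left(U \right)} = - \frac{1}{9} + 10 = \frac{89}{9}$)
$\left(\left(181 - 72\right) \left(110 - 164\right) + 436\right) F{\left(-21 \right)} = \left(\left(181 - 72\right) \left(110 - 164\right) + 436\right) \frac{89}{9} = \left(109 \left(-54\right) + 436\right) \frac{89}{9} = \left(-5886 + 436\right) \frac{89}{9} = \left(-5450\right) \frac{89}{9} = - \frac{485050}{9}$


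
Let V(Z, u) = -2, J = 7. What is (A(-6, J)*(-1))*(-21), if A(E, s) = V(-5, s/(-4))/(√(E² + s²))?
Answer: -42*√85/85 ≈ -4.5555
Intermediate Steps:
A(E, s) = -2/√(E² + s²)
(A(-6, J)*(-1))*(-21) = (-2/√((-6)² + 7²)*(-1))*(-21) = (-2/√(36 + 49)*(-1))*(-21) = (-2*√85/85*(-1))*(-21) = (2*√85/85)*(-21) = -42*√85/85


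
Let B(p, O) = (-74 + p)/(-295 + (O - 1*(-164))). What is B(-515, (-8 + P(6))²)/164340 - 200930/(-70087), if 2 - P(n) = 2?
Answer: 2212437306643/771712537860 ≈ 2.8669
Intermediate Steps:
P(n) = 0 (P(n) = 2 - 1*2 = 2 - 2 = 0)
B(p, O) = (-74 + p)/(-131 + O) (B(p, O) = (-74 + p)/(-295 + (O + 164)) = (-74 + p)/(-295 + (164 + O)) = (-74 + p)/(-131 + O))
B(-515, (-8 + P(6))²)/164340 - 200930/(-70087) = ((-74 - 515)/(-131 + (-8 + 0)²))/164340 - 200930/(-70087) = (-589/(-131 + (-8)²))*(1/164340) - 200930*(-1/70087) = (-589/(-131 + 64))*(1/164340) + 200930/70087 = (-589/(-67))*(1/164340) + 200930/70087 = -1/67*(-589)*(1/164340) + 200930/70087 = (589/67)*(1/164340) + 200930/70087 = 589/11010780 + 200930/70087 = 2212437306643/771712537860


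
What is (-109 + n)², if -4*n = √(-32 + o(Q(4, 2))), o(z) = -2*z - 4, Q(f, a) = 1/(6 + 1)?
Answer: (3052 + I*√1778)²/784 ≈ 11879.0 + 328.29*I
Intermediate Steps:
Q(f, a) = ⅐ (Q(f, a) = 1/7 = ⅐)
o(z) = -4 - 2*z
n = -I*√1778/28 (n = -√(-32 + (-4 - 2*⅐))/4 = -√(-32 + (-4 - 2/7))/4 = -√(-32 - 30/7)/4 = -I*√1778/28 ≈ -1.5059*I)
(-109 + n)² = (-109 - I*√1778/28)²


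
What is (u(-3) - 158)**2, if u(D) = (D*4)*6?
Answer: 52900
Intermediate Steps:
u(D) = 24*D (u(D) = (4*D)*6 = 24*D)
(u(-3) - 158)**2 = (24*(-3) - 158)**2 = (-72 - 158)**2 = (-230)**2 = 52900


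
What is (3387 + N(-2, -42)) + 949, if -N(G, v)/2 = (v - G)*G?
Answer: 4176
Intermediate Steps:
N(G, v) = -2*G*(v - G) (N(G, v) = -2*(v - G)*G = -2*G*(v - G))
(3387 + N(-2, -42)) + 949 = (3387 + 2*(-2)*(-2 - 1*(-42))) + 949 = (3387 + 2*(-2)*(-2 + 42)) + 949 = (3387 + 2*(-2)*40) + 949 = (3387 - 160) + 949 = 3227 + 949 = 4176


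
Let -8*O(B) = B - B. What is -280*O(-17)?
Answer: 0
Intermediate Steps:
O(B) = 0 (O(B) = -(B - B)/8 = -⅛*0 = 0)
-280*O(-17) = -280*0 = 0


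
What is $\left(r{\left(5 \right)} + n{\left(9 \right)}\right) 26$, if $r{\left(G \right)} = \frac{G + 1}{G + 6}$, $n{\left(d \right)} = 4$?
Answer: $\frac{1300}{11} \approx 118.18$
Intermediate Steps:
$r{\left(G \right)} = \frac{1 + G}{6 + G}$
$\left(r{\left(5 \right)} + n{\left(9 \right)}\right) 26 = \left(\frac{1 + 5}{6 + 5} + 4\right) 26 = \left(\frac{1}{11} \cdot 6 + 4\right) 26 = \left(\frac{6}{11} + 4\right) 26 = \frac{50}{11} \cdot 26 = \frac{1300}{11}$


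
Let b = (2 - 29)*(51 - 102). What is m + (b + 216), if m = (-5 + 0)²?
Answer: 1618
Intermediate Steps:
b = 1377 (b = -27*(-51) = 1377)
m = 25 (m = (-5)² = 25)
m + (b + 216) = 25 + (1377 + 216) = 25 + 1593 = 1618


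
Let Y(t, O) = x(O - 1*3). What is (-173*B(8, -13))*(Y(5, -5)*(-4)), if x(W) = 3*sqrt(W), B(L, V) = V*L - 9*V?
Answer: 53976*I*sqrt(2) ≈ 76334.0*I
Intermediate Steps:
B(L, V) = -9*V + L*V (B(L, V) = L*V - 9*V = -9*V + L*V)
Y(t, O) = 3*sqrt(-3 + O) (Y(t, O) = 3*sqrt(O - 1*3) = 3*sqrt(O - 3) = 3*sqrt(-3 + O))
(-173*B(8, -13))*(Y(5, -5)*(-4)) = (-(-2249)*(-9 + 8))*((3*sqrt(-3 - 5))*(-4)) = (-(-2249)*(-1))*((3*sqrt(-8))*(-4)) = (-173*13)*((3*(2*I*sqrt(2)))*(-4)) = -2249*6*I*sqrt(2)*(-4) = -(-53976)*I*sqrt(2) = 53976*I*sqrt(2)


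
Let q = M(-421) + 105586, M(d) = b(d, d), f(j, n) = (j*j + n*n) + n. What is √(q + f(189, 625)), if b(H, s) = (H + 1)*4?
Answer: √530877 ≈ 728.61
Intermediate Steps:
f(j, n) = n + j² + n² (f(j, n) = (j² + n²) + n = n + j² + n²)
b(H, s) = 4 + 4*H (b(H, s) = (1 + H)*4 = 4 + 4*H)
M(d) = 4 + 4*d
q = 103906 (q = (4 + 4*(-421)) + 105586 = (4 - 1684) + 105586 = -1680 + 105586 = 103906)
√(q + f(189, 625)) = √(103906 + (625 + 189² + 625²)) = √(103906 + (625 + 35721 + 390625)) = √(103906 + 426971) = √530877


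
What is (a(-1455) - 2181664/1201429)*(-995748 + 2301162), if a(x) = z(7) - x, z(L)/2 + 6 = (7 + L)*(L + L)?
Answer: 2875096729443114/1201429 ≈ 2.3931e+9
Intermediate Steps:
z(L) = -12 + 4*L*(7 + L) (z(L) = -12 + 2*((7 + L)*(L + L)) = -12 + 2*((7 + L)*(2*L)) = -12 + 2*(2*L*(7 + L)) = -12 + 4*L*(7 + L))
a(x) = 380 - x (a(x) = (-12 + 4*7**2 + 28*7) - x = (-12 + 4*49 + 196) - x = (-12 + 196 + 196) - x = 380 - x)
(a(-1455) - 2181664/1201429)*(-995748 + 2301162) = ((380 - 1*(-1455)) - 2181664/1201429)*(-995748 + 2301162) = ((380 + 1455) - 2181664*1/1201429)*1305414 = (1835 - 2181664/1201429)*1305414 = (2202440551/1201429)*1305414 = 2875096729443114/1201429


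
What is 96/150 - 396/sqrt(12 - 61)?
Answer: 16/25 + 396*I/7 ≈ 0.64 + 56.571*I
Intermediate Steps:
96/150 - 396/sqrt(12 - 61) = 96*(1/150) - 396*(-I/7) = 16/25 - 396*(-I/7) = 16/25 - (-396)*I/7 = 16/25 + 396*I/7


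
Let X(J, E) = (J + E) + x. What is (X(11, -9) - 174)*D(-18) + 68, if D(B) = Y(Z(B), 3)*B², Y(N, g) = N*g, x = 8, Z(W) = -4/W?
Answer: -35356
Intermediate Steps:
X(J, E) = 8 + E + J (X(J, E) = (J + E) + 8 = (E + J) + 8 = 8 + E + J)
D(B) = -12*B (D(B) = (-4/B*3)*B² = (-12/B)*B² = -12*B)
(X(11, -9) - 174)*D(-18) + 68 = ((8 - 9 + 11) - 174)*(-12*(-18)) + 68 = (10 - 174)*216 + 68 = -164*216 + 68 = -35424 + 68 = -35356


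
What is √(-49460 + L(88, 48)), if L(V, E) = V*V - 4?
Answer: 2*I*√10430 ≈ 204.25*I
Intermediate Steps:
L(V, E) = -4 + V² (L(V, E) = V² - 4 = -4 + V²)
√(-49460 + L(88, 48)) = √(-49460 + (-4 + 88²)) = √(-49460 + (-4 + 7744)) = √(-49460 + 7740) = √(-41720) = 2*I*√10430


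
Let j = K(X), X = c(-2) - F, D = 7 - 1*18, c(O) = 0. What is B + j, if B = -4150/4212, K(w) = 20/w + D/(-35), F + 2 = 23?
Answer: -119659/73710 ≈ -1.6234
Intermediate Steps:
F = 21 (F = -2 + 23 = 21)
D = -11 (D = 7 - 18 = -11)
X = -21 (X = 0 - 1*21 = 0 - 21 = -21)
K(w) = 11/35 + 20/w (K(w) = 20/w - 11/(-35) = 20/w - 11*(-1/35) = 20/w + 11/35 = 11/35 + 20/w)
j = -67/105 (j = 11/35 + 20/(-21) = 11/35 + 20*(-1/21) = 11/35 - 20/21 = -67/105 ≈ -0.63809)
B = -2075/2106 (B = -4150*1/4212 = -2075/2106 ≈ -0.98528)
B + j = -2075/2106 - 67/105 = -119659/73710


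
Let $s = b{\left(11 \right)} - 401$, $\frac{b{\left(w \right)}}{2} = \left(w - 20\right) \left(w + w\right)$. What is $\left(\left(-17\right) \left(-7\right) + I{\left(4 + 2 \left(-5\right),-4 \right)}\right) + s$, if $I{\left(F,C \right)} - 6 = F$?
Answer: $-678$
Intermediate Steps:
$I{\left(F,C \right)} = 6 + F$
$b{\left(w \right)} = 4 w \left(-20 + w\right)$ ($b{\left(w \right)} = 2 \left(w - 20\right) \left(w + w\right) = 2 \left(-20 + w\right) 2 w = 2 \cdot 2 w \left(-20 + w\right) = 4 w \left(-20 + w\right)$)
$s = -797$ ($s = 4 \cdot 11 \left(-20 + 11\right) - 401 = 4 \cdot 11 \left(-9\right) - 401 = -396 - 401 = -797$)
$\left(\left(-17\right) \left(-7\right) + I{\left(4 + 2 \left(-5\right),-4 \right)}\right) + s = \left(\left(-17\right) \left(-7\right) + \left(6 + \left(4 + 2 \left(-5\right)\right)\right)\right) - 797 = \left(119 + \left(6 + \left(4 - 10\right)\right)\right) - 797 = \left(119 + \left(6 - 6\right)\right) - 797 = \left(119 + 0\right) - 797 = 119 - 797 = -678$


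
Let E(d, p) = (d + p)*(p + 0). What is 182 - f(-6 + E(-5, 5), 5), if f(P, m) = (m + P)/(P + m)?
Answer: 181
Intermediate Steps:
E(d, p) = p*(d + p) (E(d, p) = (d + p)*p = p*(d + p))
f(P, m) = 1 (f(P, m) = (P + m)/(P + m) = 1)
182 - f(-6 + E(-5, 5), 5) = 182 - 1*1 = 182 - 1 = 181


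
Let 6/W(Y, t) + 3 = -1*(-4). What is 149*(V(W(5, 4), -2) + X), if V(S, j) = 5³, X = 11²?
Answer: 36654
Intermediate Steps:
X = 121
W(Y, t) = 6 (W(Y, t) = 6/(-3 - 1*(-4)) = 6/(-3 + 4) = 6/1 = 6*1 = 6)
V(S, j) = 125
149*(V(W(5, 4), -2) + X) = 149*(125 + 121) = 149*246 = 36654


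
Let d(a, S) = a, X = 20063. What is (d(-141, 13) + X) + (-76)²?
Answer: 25698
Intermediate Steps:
(d(-141, 13) + X) + (-76)² = (-141 + 20063) + (-76)² = 19922 + 5776 = 25698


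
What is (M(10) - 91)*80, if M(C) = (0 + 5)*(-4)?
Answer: -8880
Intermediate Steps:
M(C) = -20 (M(C) = 5*(-4) = -20)
(M(10) - 91)*80 = (-20 - 91)*80 = -111*80 = -8880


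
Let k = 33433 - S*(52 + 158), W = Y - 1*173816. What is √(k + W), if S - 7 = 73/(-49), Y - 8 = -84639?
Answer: I*√11082386/7 ≈ 475.57*I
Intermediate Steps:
Y = -84631 (Y = 8 - 84639 = -84631)
S = 270/49 (S = 7 + 73/(-49) = 7 + 73*(-1/49) = 7 - 73/49 = 270/49 ≈ 5.5102)
W = -258447 (W = -84631 - 1*173816 = -84631 - 173816 = -258447)
k = 225931/7 (k = 33433 - 270*(52 + 158)/49 = 33433 - 270*210/49 = 33433 - 1*8100/7 = 33433 - 8100/7 = 225931/7 ≈ 32276.)
√(k + W) = √(225931/7 - 258447) = √(-1583198/7) = I*√11082386/7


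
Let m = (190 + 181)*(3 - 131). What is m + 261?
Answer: -47227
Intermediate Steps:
m = -47488 (m = 371*(-128) = -47488)
m + 261 = -47488 + 261 = -47227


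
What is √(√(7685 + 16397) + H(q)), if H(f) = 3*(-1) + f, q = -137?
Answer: √(-140 + √24082) ≈ 3.8966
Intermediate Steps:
H(f) = -3 + f
√(√(7685 + 16397) + H(q)) = √(√(7685 + 16397) + (-3 - 137)) = √(√24082 - 140) = √(-140 + √24082)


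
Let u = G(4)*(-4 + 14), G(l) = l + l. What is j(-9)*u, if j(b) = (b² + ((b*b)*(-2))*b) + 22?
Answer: 124880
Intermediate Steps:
G(l) = 2*l
j(b) = 22 + b² - 2*b³ (j(b) = (b² + (b²*(-2))*b) + 22 = (b² + (-2*b²)*b) + 22 = (b² - 2*b³) + 22 = 22 + b² - 2*b³)
u = 80 (u = (2*4)*(-4 + 14) = 8*10 = 80)
j(-9)*u = (22 + (-9)² - 2*(-9)³)*80 = (22 + 81 - 2*(-729))*80 = (22 + 81 + 1458)*80 = 1561*80 = 124880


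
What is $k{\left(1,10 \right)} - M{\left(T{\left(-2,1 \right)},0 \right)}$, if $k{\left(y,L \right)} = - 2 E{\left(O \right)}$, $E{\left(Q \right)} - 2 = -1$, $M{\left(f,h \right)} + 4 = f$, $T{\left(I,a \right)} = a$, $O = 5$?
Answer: $1$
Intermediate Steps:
$M{\left(f,h \right)} = -4 + f$
$E{\left(Q \right)} = 1$ ($E{\left(Q \right)} = 2 - 1 = 1$)
$k{\left(y,L \right)} = -2$ ($k{\left(y,L \right)} = \left(-2\right) 1 = -2$)
$k{\left(1,10 \right)} - M{\left(T{\left(-2,1 \right)},0 \right)} = -2 - \left(-4 + 1\right) = -2 - -3 = -2 + 3 = 1$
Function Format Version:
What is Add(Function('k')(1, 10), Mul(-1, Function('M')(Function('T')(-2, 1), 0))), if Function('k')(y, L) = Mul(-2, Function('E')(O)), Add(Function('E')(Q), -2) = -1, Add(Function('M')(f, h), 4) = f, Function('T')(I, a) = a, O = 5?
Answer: 1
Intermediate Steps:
Function('M')(f, h) = Add(-4, f)
Function('E')(Q) = 1 (Function('E')(Q) = Add(2, -1) = 1)
Function('k')(y, L) = -2 (Function('k')(y, L) = Mul(-2, 1) = -2)
Add(Function('k')(1, 10), Mul(-1, Function('M')(Function('T')(-2, 1), 0))) = Add(-2, Mul(-1, Add(-4, 1))) = Add(-2, Mul(-1, -3)) = Add(-2, 3) = 1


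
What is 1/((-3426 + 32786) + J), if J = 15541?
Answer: 1/44901 ≈ 2.2271e-5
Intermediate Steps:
1/((-3426 + 32786) + J) = 1/((-3426 + 32786) + 15541) = 1/(29360 + 15541) = 1/44901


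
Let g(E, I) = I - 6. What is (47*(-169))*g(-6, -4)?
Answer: 79430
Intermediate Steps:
g(E, I) = -6 + I
(47*(-169))*g(-6, -4) = (47*(-169))*(-6 - 4) = -7943*(-10) = 79430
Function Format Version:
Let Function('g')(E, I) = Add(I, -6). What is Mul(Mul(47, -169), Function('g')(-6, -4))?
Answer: 79430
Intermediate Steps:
Function('g')(E, I) = Add(-6, I)
Mul(Mul(47, -169), Function('g')(-6, -4)) = Mul(Mul(47, -169), Add(-6, -4)) = Mul(-7943, -10) = 79430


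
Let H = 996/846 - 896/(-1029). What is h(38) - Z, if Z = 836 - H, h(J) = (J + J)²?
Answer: 34144610/6909 ≈ 4942.0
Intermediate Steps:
H = 14150/6909 (H = 996*(1/846) - 896*(-1/1029) = 166/141 + 128/147 = 14150/6909 ≈ 2.0481)
h(J) = 4*J² (h(J) = (2*J)² = 4*J²)
Z = 5761774/6909 (Z = 836 - 1*14150/6909 = 836 - 14150/6909 = 5761774/6909 ≈ 833.95)
h(38) - Z = 4*38² - 1*5761774/6909 = 4*1444 - 5761774/6909 = 5776 - 5761774/6909 = 34144610/6909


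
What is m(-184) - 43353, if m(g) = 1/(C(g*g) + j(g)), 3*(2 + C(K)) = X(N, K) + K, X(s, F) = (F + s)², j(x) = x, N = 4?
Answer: -49705640726991/1146532898 ≈ -43353.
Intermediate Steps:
C(K) = -2 + K/3 + (4 + K)²/3 (C(K) = -2 + ((K + 4)² + K)/3 = -2 + ((4 + K)² + K)/3 = -2 + (K + (4 + K)²)/3 = -2 + (K/3 + (4 + K)²/3) = -2 + K/3 + (4 + K)²/3)
m(g) = 1/(-2 + g + g²/3 + (4 + g²)²/3) (m(g) = 1/((-2 + (g*g)/3 + (4 + g*g)²/3) + g) = 1/((-2 + g²/3 + (4 + g²)²/3) + g) = 1/(-2 + g + g²/3 + (4 + g²)²/3))
m(-184) - 43353 = 3/(10 + (-184)⁴ + 3*(-184) + 9*(-184)²) - 43353 = 3/(10 + 1146228736 - 552 + 9*33856) - 43353 = 3/(10 + 1146228736 - 552 + 304704) - 43353 = 3/1146532898 - 43353 = -49705640726991/1146532898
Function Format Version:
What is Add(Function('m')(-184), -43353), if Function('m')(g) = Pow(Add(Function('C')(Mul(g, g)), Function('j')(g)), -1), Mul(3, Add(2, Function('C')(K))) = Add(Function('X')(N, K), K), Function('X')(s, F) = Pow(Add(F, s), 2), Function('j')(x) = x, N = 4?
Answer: Rational(-49705640726991, 1146532898) ≈ -43353.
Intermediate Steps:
Function('C')(K) = Add(-2, Mul(Rational(1, 3), K), Mul(Rational(1, 3), Pow(Add(4, K), 2))) (Function('C')(K) = Add(-2, Mul(Rational(1, 3), Add(Pow(Add(K, 4), 2), K))) = Add(-2, Mul(Rational(1, 3), Add(Pow(Add(4, K), 2), K))) = Add(-2, Mul(Rational(1, 3), Add(K, Pow(Add(4, K), 2)))) = Add(-2, Add(Mul(Rational(1, 3), K), Mul(Rational(1, 3), Pow(Add(4, K), 2)))) = Add(-2, Mul(Rational(1, 3), K), Mul(Rational(1, 3), Pow(Add(4, K), 2))))
Function('m')(g) = Pow(Add(-2, g, Mul(Rational(1, 3), Pow(g, 2)), Mul(Rational(1, 3), Pow(Add(4, Pow(g, 2)), 2))), -1) (Function('m')(g) = Pow(Add(Add(-2, Mul(Rational(1, 3), Mul(g, g)), Mul(Rational(1, 3), Pow(Add(4, Mul(g, g)), 2))), g), -1) = Pow(Add(Add(-2, Mul(Rational(1, 3), Pow(g, 2)), Mul(Rational(1, 3), Pow(Add(4, Pow(g, 2)), 2))), g), -1) = Pow(Add(-2, g, Mul(Rational(1, 3), Pow(g, 2)), Mul(Rational(1, 3), Pow(Add(4, Pow(g, 2)), 2))), -1))
Add(Function('m')(-184), -43353) = Add(Mul(3, Pow(Add(10, Pow(-184, 4), Mul(3, -184), Mul(9, Pow(-184, 2))), -1)), -43353) = Add(Mul(3, Pow(Add(10, 1146228736, -552, Mul(9, 33856)), -1)), -43353) = Add(Mul(3, Pow(Add(10, 1146228736, -552, 304704), -1)), -43353) = Add(Mul(3, Pow(1146532898, -1)), -43353) = Add(Mul(3, Rational(1, 1146532898)), -43353) = Add(Rational(3, 1146532898), -43353) = Rational(-49705640726991, 1146532898)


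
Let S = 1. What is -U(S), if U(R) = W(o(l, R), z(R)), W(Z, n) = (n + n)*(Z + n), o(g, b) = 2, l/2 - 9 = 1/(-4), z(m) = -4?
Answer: -16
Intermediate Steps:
l = 35/2 (l = 18 + 2/(-4) = 18 + 2*(-¼) = 18 - ½ = 35/2 ≈ 17.500)
W(Z, n) = 2*n*(Z + n) (W(Z, n) = (2*n)*(Z + n) = 2*n*(Z + n))
U(R) = 16 (U(R) = 2*(-4)*(2 - 4) = 2*(-4)*(-2) = 16)
-U(S) = -1*16 = -16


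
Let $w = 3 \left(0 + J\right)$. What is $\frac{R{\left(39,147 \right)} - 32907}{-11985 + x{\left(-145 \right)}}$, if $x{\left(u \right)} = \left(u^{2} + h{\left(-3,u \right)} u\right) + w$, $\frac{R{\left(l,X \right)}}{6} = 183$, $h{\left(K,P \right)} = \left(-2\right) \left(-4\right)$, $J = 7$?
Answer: $- \frac{31809}{7901} \approx -4.0259$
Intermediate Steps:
$h{\left(K,P \right)} = 8$
$w = 21$ ($w = 3 \left(0 + 7\right) = 3 \cdot 7 = 21$)
$R{\left(l,X \right)} = 1098$ ($R{\left(l,X \right)} = 6 \cdot 183 = 1098$)
$x{\left(u \right)} = 21 + u^{2} + 8 u$ ($x{\left(u \right)} = \left(u^{2} + 8 u\right) + 21 = 21 + u^{2} + 8 u$)
$\frac{R{\left(39,147 \right)} - 32907}{-11985 + x{\left(-145 \right)}} = \frac{1098 - 32907}{-11985 + \left(21 + \left(-145\right)^{2} + 8 \left(-145\right)\right)} = - \frac{31809}{-11985 + \left(21 + 21025 - 1160\right)} = - \frac{31809}{-11985 + 19886} = - \frac{31809}{7901}$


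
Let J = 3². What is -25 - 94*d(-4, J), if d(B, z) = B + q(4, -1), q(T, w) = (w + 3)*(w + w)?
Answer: 727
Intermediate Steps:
q(T, w) = 2*w*(3 + w) (q(T, w) = (3 + w)*(2*w) = 2*w*(3 + w))
J = 9
d(B, z) = -4 + B (d(B, z) = B + 2*(-1)*(3 - 1) = B + 2*(-1)*2 = B - 4 = -4 + B)
-25 - 94*d(-4, J) = -25 - 94*(-4 - 4) = -25 - 94*(-8) = -25 + 752 = 727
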